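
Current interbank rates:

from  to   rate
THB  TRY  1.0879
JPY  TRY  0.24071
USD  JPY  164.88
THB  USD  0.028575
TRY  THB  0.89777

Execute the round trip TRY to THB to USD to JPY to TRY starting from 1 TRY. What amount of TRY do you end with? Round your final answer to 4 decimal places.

1 TRY × 0.89777 = 0.89777 THB
0.89777 THB × 0.028575 = 0.02565377775 USD
0.02565377775 USD × 164.88 = 4.22979487542 JPY
4.22979487542 JPY × 0.24071 = 1.0181539244623482 TRY

1.0182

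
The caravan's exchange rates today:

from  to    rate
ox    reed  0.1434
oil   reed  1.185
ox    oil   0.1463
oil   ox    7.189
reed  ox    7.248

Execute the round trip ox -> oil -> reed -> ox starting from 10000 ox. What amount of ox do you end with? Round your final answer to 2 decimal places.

12565.53

10000 ox × 0.1463 = 1463 oil
1463 oil × 1.185 = 1733.655 reed
1733.655 reed × 7.248 = 12565.53144 ox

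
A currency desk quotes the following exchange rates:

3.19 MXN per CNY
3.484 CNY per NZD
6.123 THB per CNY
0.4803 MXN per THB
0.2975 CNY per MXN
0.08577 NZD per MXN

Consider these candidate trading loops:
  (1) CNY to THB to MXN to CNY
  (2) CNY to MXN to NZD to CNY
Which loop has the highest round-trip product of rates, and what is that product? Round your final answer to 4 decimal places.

(1) 6.123 × 0.4803 × 0.2975 = 0.87491
(2) 3.19 × 0.08577 × 3.484 = 0.95324
Highest is cycle (2) at 0.9532 (≤1, no arbitrage).

0.9532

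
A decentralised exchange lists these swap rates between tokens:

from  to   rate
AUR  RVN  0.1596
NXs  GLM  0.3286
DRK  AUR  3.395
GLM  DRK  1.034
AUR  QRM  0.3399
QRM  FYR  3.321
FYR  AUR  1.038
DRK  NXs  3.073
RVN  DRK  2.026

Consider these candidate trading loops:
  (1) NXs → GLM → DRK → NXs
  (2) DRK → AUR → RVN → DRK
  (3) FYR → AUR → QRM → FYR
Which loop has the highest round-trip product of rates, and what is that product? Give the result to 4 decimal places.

(1) 0.3286 × 1.034 × 3.073 = 1.04412
(2) 3.395 × 0.1596 × 2.026 = 1.09777
(3) 1.038 × 0.3399 × 3.321 = 1.17170
Highest is cycle (3) at 1.1717 (>1, arbitrage).

1.1717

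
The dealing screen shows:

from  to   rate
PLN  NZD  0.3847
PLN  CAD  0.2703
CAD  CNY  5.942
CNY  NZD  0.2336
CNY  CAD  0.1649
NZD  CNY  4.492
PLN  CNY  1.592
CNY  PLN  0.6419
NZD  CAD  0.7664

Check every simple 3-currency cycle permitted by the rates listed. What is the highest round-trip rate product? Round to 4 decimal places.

PLN→NZD→CNY→PLN: 0.3847 × 4.492 × 0.6419 = 1.10925
CAD→CNY→NZD→CAD: 5.942 × 0.2336 × 0.7664 = 1.06380
CAD→CNY→PLN→CAD: 5.942 × 0.6419 × 0.2703 = 1.03097
Maximum is PLN→NZD→CNY→PLN at 1.1092; arbitrage exists.

1.1092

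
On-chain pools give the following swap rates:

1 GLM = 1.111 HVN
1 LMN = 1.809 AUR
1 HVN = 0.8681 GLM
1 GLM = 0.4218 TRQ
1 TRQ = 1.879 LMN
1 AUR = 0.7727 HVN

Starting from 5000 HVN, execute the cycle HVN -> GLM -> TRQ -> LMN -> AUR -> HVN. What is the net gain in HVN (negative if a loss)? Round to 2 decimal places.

5000 HVN × 0.8681 = 4340.5 GLM
4340.5 GLM × 0.4218 = 1830.8229 TRQ
1830.8229 TRQ × 1.879 = 3440.1162291 LMN
3440.1162291 LMN × 1.809 = 6223.1702584419 AUR
6223.1702584419 AUR × 0.7727 = 4808.64365869805613 HVN
Net change: 4808.64365869805613 − 5000 = -191.35634130194387 HVN

-191.36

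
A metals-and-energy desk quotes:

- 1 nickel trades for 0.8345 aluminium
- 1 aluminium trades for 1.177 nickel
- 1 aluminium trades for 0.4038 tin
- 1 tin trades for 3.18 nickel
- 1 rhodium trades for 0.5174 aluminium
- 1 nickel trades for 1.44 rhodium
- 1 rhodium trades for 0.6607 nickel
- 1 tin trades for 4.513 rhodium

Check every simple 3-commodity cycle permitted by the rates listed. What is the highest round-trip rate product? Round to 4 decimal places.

1.0716

tin→nickel→aluminium→tin: 3.18 × 0.8345 × 0.4038 = 1.07157
tin→rhodium→aluminium→tin: 4.513 × 0.5174 × 0.4038 = 0.94288
aluminium→nickel→rhodium→aluminium: 1.177 × 1.44 × 0.5174 = 0.87693
Maximum is tin→nickel→aluminium→tin at 1.0716; arbitrage exists.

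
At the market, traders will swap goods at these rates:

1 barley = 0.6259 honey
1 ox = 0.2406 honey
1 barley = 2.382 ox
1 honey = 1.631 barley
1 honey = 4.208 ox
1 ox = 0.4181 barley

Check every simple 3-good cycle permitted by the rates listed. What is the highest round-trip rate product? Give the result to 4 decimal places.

1.1012

honey→ox→barley→honey: 4.208 × 0.4181 × 0.6259 = 1.10119
honey→barley→ox→honey: 1.631 × 2.382 × 0.2406 = 0.93474
Maximum is honey→ox→barley→honey at 1.1012; arbitrage exists.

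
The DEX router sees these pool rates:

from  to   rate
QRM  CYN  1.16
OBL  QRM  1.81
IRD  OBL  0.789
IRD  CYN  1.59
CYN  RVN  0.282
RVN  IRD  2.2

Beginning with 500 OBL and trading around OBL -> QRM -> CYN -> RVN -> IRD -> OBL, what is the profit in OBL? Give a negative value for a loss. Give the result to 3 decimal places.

13.872

500 OBL × 1.81 = 905 QRM
905 QRM × 1.16 = 1049.8 CYN
1049.8 CYN × 0.282 = 296.0436 RVN
296.0436 RVN × 2.2 = 651.29592 IRD
651.29592 IRD × 0.789 = 513.87248088 OBL
Net change: 513.87248088 − 500 = 13.87248088 OBL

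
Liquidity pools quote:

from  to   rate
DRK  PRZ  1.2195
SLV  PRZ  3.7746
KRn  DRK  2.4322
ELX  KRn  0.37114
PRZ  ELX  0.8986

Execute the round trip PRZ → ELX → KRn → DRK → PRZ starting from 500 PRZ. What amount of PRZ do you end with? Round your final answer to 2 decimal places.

500 PRZ × 0.8986 = 449.3 ELX
449.3 ELX × 0.37114 = 166.753202 KRn
166.753202 KRn × 2.4322 = 405.5771379044 DRK
405.5771379044 DRK × 1.2195 = 494.6013196744158 PRZ

494.60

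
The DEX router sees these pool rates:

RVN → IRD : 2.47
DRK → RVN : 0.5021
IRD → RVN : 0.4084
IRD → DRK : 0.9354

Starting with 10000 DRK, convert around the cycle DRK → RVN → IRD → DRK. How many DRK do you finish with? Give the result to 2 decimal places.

11600.71

10000 DRK × 0.5021 = 5021 RVN
5021 RVN × 2.47 = 12401.87 IRD
12401.87 IRD × 0.9354 = 11600.709198 DRK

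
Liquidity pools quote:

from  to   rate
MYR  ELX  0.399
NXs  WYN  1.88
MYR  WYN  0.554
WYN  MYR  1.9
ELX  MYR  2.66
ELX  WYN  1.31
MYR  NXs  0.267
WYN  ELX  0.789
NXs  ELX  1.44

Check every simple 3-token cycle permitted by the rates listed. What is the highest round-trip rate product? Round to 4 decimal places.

1.1627

WYN→ELX→MYR→WYN: 0.789 × 2.66 × 0.554 = 1.16270
MYR→NXs→ELX→MYR: 0.267 × 1.44 × 2.66 = 1.02272
WYN→MYR→ELX→WYN: 1.9 × 0.399 × 1.31 = 0.99311
WYN→MYR→NXs→WYN: 1.9 × 0.267 × 1.88 = 0.95372
Maximum is WYN→ELX→MYR→WYN at 1.1627; arbitrage exists.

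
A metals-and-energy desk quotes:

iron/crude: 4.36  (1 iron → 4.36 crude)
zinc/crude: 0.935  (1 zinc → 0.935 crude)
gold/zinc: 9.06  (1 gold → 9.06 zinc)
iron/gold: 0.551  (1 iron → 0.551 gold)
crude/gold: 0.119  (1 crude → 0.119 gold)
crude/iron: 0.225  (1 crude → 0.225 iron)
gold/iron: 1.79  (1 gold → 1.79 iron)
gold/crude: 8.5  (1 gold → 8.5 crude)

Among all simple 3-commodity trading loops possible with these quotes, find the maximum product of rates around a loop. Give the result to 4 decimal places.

1.0538

gold→crude→iron→gold: 8.5 × 0.225 × 0.551 = 1.05379
gold→zinc→crude→gold: 9.06 × 0.935 × 0.119 = 1.00806
gold→iron→crude→gold: 1.79 × 4.36 × 0.119 = 0.92872
Maximum is gold→crude→iron→gold at 1.0538; arbitrage exists.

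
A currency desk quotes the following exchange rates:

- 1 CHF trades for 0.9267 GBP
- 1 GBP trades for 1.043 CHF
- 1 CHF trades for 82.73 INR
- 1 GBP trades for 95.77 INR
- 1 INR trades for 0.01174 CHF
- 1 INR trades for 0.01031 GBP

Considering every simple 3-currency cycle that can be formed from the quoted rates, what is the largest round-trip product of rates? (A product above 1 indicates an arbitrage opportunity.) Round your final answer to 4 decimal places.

1.0419

CHF→GBP→INR→CHF: 0.9267 × 95.77 × 0.01174 = 1.04193
CHF→INR→GBP→CHF: 82.73 × 0.01031 × 1.043 = 0.88962
Maximum is CHF→GBP→INR→CHF at 1.0419; arbitrage exists.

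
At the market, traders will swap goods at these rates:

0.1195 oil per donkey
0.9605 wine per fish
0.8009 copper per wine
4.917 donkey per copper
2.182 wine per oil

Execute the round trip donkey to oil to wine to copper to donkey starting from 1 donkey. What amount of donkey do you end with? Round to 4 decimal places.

1 donkey × 0.1195 = 0.1195 oil
0.1195 oil × 2.182 = 0.260749 wine
0.260749 wine × 0.8009 = 0.2088338741 copper
0.2088338741 copper × 4.917 = 1.0268361589497 donkey

1.0268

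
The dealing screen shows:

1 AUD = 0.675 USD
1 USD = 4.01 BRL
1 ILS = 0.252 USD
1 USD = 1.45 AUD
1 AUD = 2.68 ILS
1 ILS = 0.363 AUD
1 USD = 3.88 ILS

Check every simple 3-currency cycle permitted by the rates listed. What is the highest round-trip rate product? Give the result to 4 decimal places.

0.9793

ILS→USD→AUD→ILS: 0.252 × 1.45 × 2.68 = 0.97927
ILS→AUD→USD→ILS: 0.363 × 0.675 × 3.88 = 0.95070
Maximum is ILS→USD→AUD→ILS at 0.9793; no arbitrage — every cycle loses value.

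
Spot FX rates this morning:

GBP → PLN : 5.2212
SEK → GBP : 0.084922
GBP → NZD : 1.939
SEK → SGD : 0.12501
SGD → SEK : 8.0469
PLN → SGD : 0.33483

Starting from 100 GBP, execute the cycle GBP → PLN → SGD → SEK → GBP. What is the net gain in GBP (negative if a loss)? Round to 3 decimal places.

19.466

100 GBP × 5.2212 = 522.12 PLN
522.12 PLN × 0.33483 = 174.8214396 SGD
174.8214396 SGD × 8.0469 = 1406.77064231724 SEK
1406.77064231724 SEK × 0.084922 = 119.46577648686465528 GBP
Net change: 119.46577648686465528 − 100 = 19.46577648686465528 GBP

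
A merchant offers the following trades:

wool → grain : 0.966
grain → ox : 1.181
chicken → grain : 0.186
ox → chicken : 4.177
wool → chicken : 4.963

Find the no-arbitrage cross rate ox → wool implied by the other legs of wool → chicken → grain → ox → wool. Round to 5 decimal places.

0.91726

Known legs of the cycle: 4.963 × 0.186 × 1.181 = 1.090202358
For no arbitrage the full-cycle product must be 1, so the missing rate is 1 / 1.090202358 ≈ 0.9172609.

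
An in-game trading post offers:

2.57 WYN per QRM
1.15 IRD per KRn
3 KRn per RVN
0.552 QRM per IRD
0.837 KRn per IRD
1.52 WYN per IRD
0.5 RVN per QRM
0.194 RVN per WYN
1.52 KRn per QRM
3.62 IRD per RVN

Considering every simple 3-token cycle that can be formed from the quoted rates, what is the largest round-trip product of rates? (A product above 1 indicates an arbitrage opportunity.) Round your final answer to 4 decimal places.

1.0675

RVN→IRD→WYN→RVN: 3.62 × 1.52 × 0.194 = 1.06747
RVN→IRD→QRM→RVN: 3.62 × 0.552 × 0.5 = 0.99912
KRn→IRD→QRM→KRn: 1.15 × 0.552 × 1.52 = 0.96490
Maximum is RVN→IRD→WYN→RVN at 1.0675; arbitrage exists.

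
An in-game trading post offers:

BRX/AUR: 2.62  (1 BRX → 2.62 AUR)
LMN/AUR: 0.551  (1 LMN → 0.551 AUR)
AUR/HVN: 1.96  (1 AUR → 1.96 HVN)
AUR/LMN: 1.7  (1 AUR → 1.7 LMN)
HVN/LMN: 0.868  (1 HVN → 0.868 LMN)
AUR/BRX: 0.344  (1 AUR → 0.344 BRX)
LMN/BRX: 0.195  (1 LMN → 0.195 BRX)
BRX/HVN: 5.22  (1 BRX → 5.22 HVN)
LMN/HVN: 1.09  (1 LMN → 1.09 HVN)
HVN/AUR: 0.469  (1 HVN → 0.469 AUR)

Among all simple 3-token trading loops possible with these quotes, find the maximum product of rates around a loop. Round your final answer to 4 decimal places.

HVN→LMN→AUR→HVN: 0.868 × 0.551 × 1.96 = 0.93741
HVN→LMN→BRX→HVN: 0.868 × 0.195 × 5.22 = 0.88354
HVN→AUR→LMN→HVN: 0.469 × 1.7 × 1.09 = 0.86906
BRX→AUR→LMN→BRX: 2.62 × 1.7 × 0.195 = 0.86853
HVN→AUR→BRX→HVN: 0.469 × 0.344 × 5.22 = 0.84217
Maximum is HVN→LMN→AUR→HVN at 0.9374; no arbitrage — every cycle loses value.

0.9374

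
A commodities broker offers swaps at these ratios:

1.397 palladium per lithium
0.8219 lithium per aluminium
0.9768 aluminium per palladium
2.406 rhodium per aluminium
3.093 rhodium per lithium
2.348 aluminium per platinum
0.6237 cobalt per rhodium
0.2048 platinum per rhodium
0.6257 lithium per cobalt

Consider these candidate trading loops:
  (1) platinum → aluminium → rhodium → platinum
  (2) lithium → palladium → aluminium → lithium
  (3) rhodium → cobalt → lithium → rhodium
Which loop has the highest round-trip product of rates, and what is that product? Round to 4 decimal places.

1.2070

(1) 2.348 × 2.406 × 0.2048 = 1.15697
(2) 1.397 × 0.9768 × 0.8219 = 1.12156
(3) 0.6237 × 0.6257 × 3.093 = 1.20704
Highest is cycle (3) at 1.2070 (>1, arbitrage).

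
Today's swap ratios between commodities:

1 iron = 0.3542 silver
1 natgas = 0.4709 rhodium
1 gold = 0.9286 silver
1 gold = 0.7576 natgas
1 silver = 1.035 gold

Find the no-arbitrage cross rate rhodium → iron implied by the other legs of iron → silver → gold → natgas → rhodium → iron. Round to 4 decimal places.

7.6461

Known legs of the cycle: 0.3542 × 1.035 × 0.7576 × 0.4709 = 0.13078488748248
For no arbitrage the full-cycle product must be 1, so the missing rate is 1 / 0.13078488748248 ≈ 7.646143.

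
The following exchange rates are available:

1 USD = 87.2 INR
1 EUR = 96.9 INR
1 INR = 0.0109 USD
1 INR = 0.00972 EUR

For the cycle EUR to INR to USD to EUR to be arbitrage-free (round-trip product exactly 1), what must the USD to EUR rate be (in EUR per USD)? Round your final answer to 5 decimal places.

0.94678

Known legs of the cycle: 96.9 × 0.0109 = 1.05621
For no arbitrage the full-cycle product must be 1, so the missing rate is 1 / 1.05621 ≈ 0.9467814.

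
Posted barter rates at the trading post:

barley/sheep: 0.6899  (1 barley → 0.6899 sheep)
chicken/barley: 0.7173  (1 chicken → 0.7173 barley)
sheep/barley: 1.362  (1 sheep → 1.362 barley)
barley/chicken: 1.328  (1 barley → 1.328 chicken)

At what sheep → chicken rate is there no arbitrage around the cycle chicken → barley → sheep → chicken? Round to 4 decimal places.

2.0208

Known legs of the cycle: 0.7173 × 0.6899 = 0.49486527
For no arbitrage the full-cycle product must be 1, so the missing rate is 1 / 0.49486527 ≈ 2.020752.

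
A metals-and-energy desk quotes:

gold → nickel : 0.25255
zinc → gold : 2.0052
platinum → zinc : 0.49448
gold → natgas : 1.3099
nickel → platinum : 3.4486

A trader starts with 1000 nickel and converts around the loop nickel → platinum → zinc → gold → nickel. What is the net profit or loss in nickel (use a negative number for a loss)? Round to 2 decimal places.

1000 nickel × 3.4486 = 3448.6 platinum
3448.6 platinum × 0.49448 = 1705.263728 zinc
1705.263728 zinc × 2.0052 = 3419.3948273856 gold
3419.3948273856 gold × 0.25255 = 863.56816365623328 nickel
Net change: 863.56816365623328 − 1000 = -136.43183634376672 nickel

-136.43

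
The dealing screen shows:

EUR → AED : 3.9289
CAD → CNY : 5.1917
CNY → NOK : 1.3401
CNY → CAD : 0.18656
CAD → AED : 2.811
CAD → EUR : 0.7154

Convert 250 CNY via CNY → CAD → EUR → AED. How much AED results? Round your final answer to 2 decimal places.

250 CNY × 0.18656 = 46.64 CAD
46.64 CAD × 0.7154 = 33.366256 EUR
33.366256 EUR × 3.9289 = 131.0926831984 AED

131.09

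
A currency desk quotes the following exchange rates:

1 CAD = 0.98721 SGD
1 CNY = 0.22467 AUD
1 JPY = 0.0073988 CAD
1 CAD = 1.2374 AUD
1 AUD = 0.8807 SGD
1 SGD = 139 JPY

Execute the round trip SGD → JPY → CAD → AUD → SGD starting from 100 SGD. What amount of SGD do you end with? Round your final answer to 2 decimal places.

112.08

100 SGD × 139 = 13900 JPY
13900 JPY × 0.0073988 = 102.84332 CAD
102.84332 CAD × 1.2374 = 127.258324168 AUD
127.258324168 AUD × 0.8807 = 112.0764060947576 SGD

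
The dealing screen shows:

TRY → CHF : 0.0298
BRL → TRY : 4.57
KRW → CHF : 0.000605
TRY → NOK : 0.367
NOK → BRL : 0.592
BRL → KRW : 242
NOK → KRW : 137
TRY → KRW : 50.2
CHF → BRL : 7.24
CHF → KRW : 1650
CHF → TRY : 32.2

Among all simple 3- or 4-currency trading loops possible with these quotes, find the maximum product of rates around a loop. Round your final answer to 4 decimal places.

1.0600

CHF→BRL→KRW→CHF: 7.24 × 242 × 0.000605 = 1.06001
CHF→BRL→TRY→KRW→CHF: 7.24 × 4.57 × 50.2 × 0.000605 = 1.00488
TRY→NOK→BRL→TRY: 0.367 × 0.592 × 4.57 = 0.99290
CHF→BRL→TRY→CHF: 7.24 × 4.57 × 0.0298 = 0.98599
CHF→TRY→NOK→KRW→CHF: 32.2 × 0.367 × 137 × 0.000605 = 0.97949
CHF→TRY→KRW→CHF: 32.2 × 50.2 × 0.000605 = 0.97795
Maximum is CHF→BRL→KRW→CHF at 1.0600; arbitrage exists.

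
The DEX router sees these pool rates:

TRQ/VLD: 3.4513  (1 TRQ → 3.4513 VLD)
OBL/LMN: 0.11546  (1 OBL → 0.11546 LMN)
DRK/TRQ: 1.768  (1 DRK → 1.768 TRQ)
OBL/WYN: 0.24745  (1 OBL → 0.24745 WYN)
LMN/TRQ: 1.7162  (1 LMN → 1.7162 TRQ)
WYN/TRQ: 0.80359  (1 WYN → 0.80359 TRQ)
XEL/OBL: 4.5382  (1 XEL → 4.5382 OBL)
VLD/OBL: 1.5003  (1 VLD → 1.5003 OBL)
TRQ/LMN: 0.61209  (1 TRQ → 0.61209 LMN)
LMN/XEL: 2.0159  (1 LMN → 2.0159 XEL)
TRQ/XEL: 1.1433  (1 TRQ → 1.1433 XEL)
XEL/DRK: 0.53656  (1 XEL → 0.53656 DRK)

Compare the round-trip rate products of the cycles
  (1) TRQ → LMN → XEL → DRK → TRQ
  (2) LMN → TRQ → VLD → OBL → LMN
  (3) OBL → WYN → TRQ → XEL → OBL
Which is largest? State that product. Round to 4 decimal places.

(1) 0.61209 × 2.0159 × 0.53656 × 1.768 = 1.17054
(2) 1.7162 × 3.4513 × 1.5003 × 0.11546 = 1.02603
(3) 0.24745 × 0.80359 × 1.1433 × 4.5382 = 1.03173
Highest is cycle (1) at 1.1705 (>1, arbitrage).

1.1705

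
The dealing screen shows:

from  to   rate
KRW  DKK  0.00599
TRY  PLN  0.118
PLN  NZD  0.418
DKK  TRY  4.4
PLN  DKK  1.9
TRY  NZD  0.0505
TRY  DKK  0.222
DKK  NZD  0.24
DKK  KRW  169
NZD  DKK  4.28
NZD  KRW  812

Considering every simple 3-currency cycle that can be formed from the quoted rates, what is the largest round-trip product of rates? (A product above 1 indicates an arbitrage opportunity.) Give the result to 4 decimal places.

1.1673

KRW→DKK→NZD→KRW: 0.00599 × 0.24 × 812 = 1.16733
TRY→PLN→DKK→TRY: 0.118 × 1.9 × 4.4 = 0.98648
TRY→NZD→DKK→TRY: 0.0505 × 4.28 × 4.4 = 0.95102
Maximum is KRW→DKK→NZD→KRW at 1.1673; arbitrage exists.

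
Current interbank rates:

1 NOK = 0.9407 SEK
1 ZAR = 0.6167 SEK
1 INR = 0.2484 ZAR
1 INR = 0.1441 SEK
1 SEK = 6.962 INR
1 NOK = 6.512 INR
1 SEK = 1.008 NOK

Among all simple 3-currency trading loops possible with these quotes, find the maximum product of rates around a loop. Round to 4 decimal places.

1.0665

ZAR→SEK→INR→ZAR: 0.6167 × 6.962 × 0.2484 = 1.06650
INR→SEK→NOK→INR: 0.1441 × 1.008 × 6.512 = 0.94589
Maximum is ZAR→SEK→INR→ZAR at 1.0665; arbitrage exists.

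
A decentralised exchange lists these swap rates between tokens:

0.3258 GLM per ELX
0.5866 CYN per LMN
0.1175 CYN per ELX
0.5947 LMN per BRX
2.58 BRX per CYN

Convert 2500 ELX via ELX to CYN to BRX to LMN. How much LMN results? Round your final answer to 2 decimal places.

450.71

2500 ELX × 0.1175 = 293.75 CYN
293.75 CYN × 2.58 = 757.875 BRX
757.875 BRX × 0.5947 = 450.7082625 LMN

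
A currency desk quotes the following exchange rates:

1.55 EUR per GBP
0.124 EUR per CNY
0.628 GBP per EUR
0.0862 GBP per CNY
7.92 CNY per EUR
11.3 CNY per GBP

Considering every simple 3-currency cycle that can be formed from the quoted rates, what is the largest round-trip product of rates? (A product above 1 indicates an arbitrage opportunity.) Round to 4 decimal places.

1.0582

EUR→CNY→GBP→EUR: 7.92 × 0.0862 × 1.55 = 1.05819
EUR→GBP→CNY→EUR: 0.628 × 11.3 × 0.124 = 0.87995
Maximum is EUR→CNY→GBP→EUR at 1.0582; arbitrage exists.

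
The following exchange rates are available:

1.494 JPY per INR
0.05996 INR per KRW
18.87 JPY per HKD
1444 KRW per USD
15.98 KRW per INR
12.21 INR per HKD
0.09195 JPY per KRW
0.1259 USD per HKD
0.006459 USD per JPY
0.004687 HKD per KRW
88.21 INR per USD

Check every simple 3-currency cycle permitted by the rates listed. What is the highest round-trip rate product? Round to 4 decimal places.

0.9145

HKD→INR→KRW→HKD: 12.21 × 15.98 × 0.004687 = 0.91451
KRW→JPY→USD→KRW: 0.09195 × 0.006459 × 1444 = 0.85760
HKD→USD→KRW→HKD: 0.1259 × 1444 × 0.004687 = 0.85209
JPY→USD→INR→JPY: 0.006459 × 88.21 × 1.494 = 0.85120
Maximum is HKD→INR→KRW→HKD at 0.9145; no arbitrage — every cycle loses value.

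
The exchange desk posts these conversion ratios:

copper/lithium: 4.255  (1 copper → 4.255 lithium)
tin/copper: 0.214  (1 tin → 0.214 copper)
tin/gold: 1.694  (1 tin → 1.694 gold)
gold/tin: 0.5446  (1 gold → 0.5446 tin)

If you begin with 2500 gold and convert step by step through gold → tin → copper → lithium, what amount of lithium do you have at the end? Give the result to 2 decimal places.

2500 gold × 0.5446 = 1361.5 tin
1361.5 tin × 0.214 = 291.361 copper
291.361 copper × 4.255 = 1239.741055 lithium

1239.74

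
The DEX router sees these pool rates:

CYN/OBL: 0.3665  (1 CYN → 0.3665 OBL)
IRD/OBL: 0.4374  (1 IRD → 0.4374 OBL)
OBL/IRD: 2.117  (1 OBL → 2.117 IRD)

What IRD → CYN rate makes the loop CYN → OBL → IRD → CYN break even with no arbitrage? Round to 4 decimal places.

1.2889

Known legs of the cycle: 0.3665 × 2.117 = 0.7758805
For no arbitrage the full-cycle product must be 1, so the missing rate is 1 / 0.7758805 ≈ 1.288858.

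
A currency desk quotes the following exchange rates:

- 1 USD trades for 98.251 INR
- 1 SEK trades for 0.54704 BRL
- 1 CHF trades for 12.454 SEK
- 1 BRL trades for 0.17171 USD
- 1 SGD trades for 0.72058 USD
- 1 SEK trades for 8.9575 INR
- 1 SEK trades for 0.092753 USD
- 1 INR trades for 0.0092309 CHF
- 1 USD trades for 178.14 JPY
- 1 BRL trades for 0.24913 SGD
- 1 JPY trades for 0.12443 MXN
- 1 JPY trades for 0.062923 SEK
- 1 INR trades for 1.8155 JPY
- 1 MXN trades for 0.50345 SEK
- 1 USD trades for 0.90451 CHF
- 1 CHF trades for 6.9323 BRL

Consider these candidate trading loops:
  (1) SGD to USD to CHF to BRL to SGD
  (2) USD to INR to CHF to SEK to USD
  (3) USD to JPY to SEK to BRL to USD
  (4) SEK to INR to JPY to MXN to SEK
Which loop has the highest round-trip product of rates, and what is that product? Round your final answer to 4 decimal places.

1.1256

(1) 0.72058 × 0.90451 × 6.9323 × 0.24913 = 1.12564
(2) 98.251 × 0.0092309 × 12.454 × 0.092753 = 1.04765
(3) 178.14 × 0.062923 × 0.54704 × 0.17171 = 1.05290
(4) 8.9575 × 1.8155 × 0.12443 × 0.50345 = 1.01874
Highest is cycle (1) at 1.1256 (>1, arbitrage).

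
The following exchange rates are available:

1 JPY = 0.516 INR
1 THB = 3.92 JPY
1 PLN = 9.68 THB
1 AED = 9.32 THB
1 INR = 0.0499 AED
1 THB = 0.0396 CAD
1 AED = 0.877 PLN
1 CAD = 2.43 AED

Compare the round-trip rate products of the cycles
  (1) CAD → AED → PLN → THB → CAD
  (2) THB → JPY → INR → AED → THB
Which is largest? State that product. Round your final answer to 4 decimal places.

0.9407

(1) 2.43 × 0.877 × 9.68 × 0.0396 = 0.81691
(2) 3.92 × 0.516 × 0.0499 × 9.32 = 0.94070
Highest is cycle (2) at 0.9407 (≤1, no arbitrage).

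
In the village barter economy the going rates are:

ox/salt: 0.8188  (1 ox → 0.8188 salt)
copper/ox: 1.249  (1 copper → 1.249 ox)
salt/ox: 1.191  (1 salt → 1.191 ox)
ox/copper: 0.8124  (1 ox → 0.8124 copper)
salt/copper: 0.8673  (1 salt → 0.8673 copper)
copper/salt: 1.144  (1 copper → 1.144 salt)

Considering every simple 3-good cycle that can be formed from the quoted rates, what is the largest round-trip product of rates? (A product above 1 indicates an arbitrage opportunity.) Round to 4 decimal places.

1.1069

copper→salt→ox→copper: 1.144 × 1.191 × 0.8124 = 1.10690
copper→ox→salt→copper: 1.249 × 0.8188 × 0.8673 = 0.88697
Maximum is copper→salt→ox→copper at 1.1069; arbitrage exists.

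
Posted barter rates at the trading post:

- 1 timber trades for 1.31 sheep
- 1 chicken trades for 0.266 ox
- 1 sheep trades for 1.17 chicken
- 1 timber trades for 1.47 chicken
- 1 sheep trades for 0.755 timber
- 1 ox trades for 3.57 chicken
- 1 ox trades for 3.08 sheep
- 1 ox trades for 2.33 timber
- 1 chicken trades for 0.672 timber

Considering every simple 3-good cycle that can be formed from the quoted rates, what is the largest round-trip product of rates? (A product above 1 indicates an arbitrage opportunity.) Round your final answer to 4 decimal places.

sheep→chicken→timber→sheep: 1.17 × 0.672 × 1.31 = 1.02997
sheep→chicken→ox→sheep: 1.17 × 0.266 × 3.08 = 0.95856
chicken→ox→timber→chicken: 0.266 × 2.33 × 1.47 = 0.91108
Maximum is sheep→chicken→timber→sheep at 1.0300; arbitrage exists.

1.0300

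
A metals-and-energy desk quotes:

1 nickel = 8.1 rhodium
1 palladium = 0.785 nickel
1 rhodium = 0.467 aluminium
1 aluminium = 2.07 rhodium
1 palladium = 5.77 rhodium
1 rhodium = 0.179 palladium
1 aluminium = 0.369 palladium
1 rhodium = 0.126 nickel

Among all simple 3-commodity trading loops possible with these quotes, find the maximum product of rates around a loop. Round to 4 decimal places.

rhodium→palladium→nickel→rhodium: 0.179 × 0.785 × 8.1 = 1.13817
aluminium→palladium→rhodium→aluminium: 0.369 × 5.77 × 0.467 = 0.99430
Maximum is rhodium→palladium→nickel→rhodium at 1.1382; arbitrage exists.

1.1382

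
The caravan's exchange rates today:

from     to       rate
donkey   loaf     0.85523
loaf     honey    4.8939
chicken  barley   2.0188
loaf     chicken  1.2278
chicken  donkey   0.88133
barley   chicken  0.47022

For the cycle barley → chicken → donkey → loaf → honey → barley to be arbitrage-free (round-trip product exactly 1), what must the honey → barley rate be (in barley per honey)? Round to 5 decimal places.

Known legs of the cycle: 0.47022 × 0.88133 × 0.85523 × 4.8939 = 1.7345134360166082822
For no arbitrage the full-cycle product must be 1, so the missing rate is 1 / 1.7345134360166082822 ≈ 0.5765306.

0.57653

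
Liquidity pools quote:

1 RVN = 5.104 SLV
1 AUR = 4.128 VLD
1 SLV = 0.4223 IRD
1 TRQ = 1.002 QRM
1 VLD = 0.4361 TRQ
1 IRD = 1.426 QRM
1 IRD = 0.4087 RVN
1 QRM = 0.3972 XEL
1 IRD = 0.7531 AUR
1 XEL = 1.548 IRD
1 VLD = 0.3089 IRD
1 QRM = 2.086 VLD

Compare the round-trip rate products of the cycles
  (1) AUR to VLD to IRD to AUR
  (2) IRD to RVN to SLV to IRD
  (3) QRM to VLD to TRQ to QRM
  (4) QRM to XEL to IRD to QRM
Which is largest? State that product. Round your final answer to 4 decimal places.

0.9603

(1) 4.128 × 0.3089 × 0.7531 = 0.96031
(2) 0.4087 × 5.104 × 0.4223 = 0.88092
(3) 2.086 × 0.4361 × 1.002 = 0.91152
(4) 0.3972 × 1.548 × 1.426 = 0.87680
Highest is cycle (1) at 0.9603 (≤1, no arbitrage).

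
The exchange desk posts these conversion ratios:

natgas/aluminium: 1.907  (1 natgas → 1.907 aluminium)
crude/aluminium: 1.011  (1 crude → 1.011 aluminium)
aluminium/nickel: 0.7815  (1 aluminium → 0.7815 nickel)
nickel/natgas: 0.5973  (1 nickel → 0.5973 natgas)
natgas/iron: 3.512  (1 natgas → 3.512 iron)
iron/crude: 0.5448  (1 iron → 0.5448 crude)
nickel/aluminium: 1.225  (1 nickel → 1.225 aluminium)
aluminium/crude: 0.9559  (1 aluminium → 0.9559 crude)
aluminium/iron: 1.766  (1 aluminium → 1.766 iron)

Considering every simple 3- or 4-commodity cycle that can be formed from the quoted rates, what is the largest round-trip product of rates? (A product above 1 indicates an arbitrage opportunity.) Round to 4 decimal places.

aluminium→iron→crude→aluminium: 1.766 × 0.5448 × 1.011 = 0.97270
nickel→natgas→aluminium→nickel: 0.5973 × 1.907 × 0.7815 = 0.89017
Maximum is aluminium→iron→crude→aluminium at 0.9727; no arbitrage — every cycle loses value.

0.9727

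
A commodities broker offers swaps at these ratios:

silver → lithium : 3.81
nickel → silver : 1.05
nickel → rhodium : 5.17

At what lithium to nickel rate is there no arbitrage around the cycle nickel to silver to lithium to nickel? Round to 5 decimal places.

Known legs of the cycle: 1.05 × 3.81 = 4.0005
For no arbitrage the full-cycle product must be 1, so the missing rate is 1 / 4.0005 ≈ 0.2499688.

0.24997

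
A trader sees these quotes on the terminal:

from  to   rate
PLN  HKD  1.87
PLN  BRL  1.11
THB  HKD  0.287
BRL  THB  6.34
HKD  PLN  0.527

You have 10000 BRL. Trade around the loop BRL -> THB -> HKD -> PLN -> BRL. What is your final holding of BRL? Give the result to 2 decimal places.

10000 BRL × 6.34 = 63400 THB
63400 THB × 0.287 = 18195.8 HKD
18195.8 HKD × 0.527 = 9589.1866 PLN
9589.1866 PLN × 1.11 = 10643.997126 BRL

10644.00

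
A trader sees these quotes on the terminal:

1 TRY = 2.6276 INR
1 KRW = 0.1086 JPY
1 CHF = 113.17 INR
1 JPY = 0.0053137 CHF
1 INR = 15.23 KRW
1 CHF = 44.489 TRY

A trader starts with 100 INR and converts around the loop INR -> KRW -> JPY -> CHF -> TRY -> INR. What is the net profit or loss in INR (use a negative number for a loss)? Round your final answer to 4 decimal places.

100 INR × 15.23 = 1523 KRW
1523 KRW × 0.1086 = 165.3978 JPY
165.3978 JPY × 0.0053137 = 0.87887428986 CHF
0.87887428986 CHF × 44.489 = 39.10023828158154 TRY
39.10023828158154 TRY × 2.6276 = 102.739786108683654504 INR
Net change: 102.739786108683654504 − 100 = 2.739786108683654504 INR

2.7398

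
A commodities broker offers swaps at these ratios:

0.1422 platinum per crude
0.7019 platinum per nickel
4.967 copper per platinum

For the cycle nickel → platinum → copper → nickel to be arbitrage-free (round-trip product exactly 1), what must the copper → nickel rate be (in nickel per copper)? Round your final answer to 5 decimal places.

0.28683

Known legs of the cycle: 0.7019 × 4.967 = 3.4863373
For no arbitrage the full-cycle product must be 1, so the missing rate is 1 / 3.4863373 ≈ 0.2868340.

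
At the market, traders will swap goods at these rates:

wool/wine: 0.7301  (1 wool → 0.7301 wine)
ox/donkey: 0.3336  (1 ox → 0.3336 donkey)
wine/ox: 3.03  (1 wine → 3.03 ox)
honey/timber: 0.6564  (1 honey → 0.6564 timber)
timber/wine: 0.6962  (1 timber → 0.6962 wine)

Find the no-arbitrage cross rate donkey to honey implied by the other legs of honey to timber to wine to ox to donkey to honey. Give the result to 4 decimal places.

Known legs of the cycle: 0.6564 × 0.6962 × 3.03 × 0.3336 = 0.46192478122944
For no arbitrage the full-cycle product must be 1, so the missing rate is 1 / 0.46192478122944 ≈ 2.164855.

2.1649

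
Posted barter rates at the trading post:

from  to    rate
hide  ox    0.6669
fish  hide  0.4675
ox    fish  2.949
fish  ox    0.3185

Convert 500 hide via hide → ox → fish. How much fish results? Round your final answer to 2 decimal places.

500 hide × 0.6669 = 333.45 ox
333.45 ox × 2.949 = 983.34405 fish

983.34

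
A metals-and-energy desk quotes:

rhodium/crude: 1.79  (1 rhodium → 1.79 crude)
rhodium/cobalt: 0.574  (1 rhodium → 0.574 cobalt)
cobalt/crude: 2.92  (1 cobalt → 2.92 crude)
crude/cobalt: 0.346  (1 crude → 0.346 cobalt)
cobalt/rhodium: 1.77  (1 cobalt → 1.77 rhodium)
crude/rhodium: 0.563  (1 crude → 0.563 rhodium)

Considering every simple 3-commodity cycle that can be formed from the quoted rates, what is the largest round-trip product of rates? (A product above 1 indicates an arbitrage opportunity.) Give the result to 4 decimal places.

1.0962

rhodium→crude→cobalt→rhodium: 1.79 × 0.346 × 1.77 = 1.09623
rhodium→cobalt→crude→rhodium: 0.574 × 2.92 × 0.563 = 0.94363
Maximum is rhodium→crude→cobalt→rhodium at 1.0962; arbitrage exists.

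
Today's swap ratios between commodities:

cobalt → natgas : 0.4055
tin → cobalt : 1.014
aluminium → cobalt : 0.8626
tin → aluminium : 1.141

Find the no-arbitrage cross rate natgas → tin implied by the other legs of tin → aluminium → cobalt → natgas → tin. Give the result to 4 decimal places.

Known legs of the cycle: 1.141 × 0.8626 × 0.4055 = 0.3991038863
For no arbitrage the full-cycle product must be 1, so the missing rate is 1 / 0.3991038863 ≈ 2.505613.

2.5056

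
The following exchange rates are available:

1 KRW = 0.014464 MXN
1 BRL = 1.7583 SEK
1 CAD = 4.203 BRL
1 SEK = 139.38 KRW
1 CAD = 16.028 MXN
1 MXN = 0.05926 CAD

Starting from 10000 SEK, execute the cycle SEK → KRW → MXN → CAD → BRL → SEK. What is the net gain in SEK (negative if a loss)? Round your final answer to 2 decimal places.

-1171.18

10000 SEK × 139.38 = 1393800 KRW
1393800 KRW × 0.014464 = 20159.9232 MXN
20159.9232 MXN × 0.05926 = 1194.677048832 CAD
1194.677048832 CAD × 4.203 = 5021.227636240896 BRL
5021.227636240896 BRL × 1.7583 = 8828.8245528023674368 SEK
Net change: 8828.8245528023674368 − 10000 = -1171.1754471976325632 SEK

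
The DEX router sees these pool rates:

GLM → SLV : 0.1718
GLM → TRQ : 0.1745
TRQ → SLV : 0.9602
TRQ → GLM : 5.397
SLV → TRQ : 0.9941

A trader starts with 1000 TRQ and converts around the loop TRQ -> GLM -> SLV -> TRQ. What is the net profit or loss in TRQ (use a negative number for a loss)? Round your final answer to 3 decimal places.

-78.266

1000 TRQ × 5.397 = 5397 GLM
5397 GLM × 0.1718 = 927.2046 SLV
927.2046 SLV × 0.9941 = 921.73409286 TRQ
Net change: 921.73409286 − 1000 = -78.26590714 TRQ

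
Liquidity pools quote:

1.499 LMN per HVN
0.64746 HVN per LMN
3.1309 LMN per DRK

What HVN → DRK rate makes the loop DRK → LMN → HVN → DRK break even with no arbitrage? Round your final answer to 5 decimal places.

0.49331

Known legs of the cycle: 3.1309 × 0.64746 = 2.027132514
For no arbitrage the full-cycle product must be 1, so the missing rate is 1 / 2.027132514 ≈ 0.4933077.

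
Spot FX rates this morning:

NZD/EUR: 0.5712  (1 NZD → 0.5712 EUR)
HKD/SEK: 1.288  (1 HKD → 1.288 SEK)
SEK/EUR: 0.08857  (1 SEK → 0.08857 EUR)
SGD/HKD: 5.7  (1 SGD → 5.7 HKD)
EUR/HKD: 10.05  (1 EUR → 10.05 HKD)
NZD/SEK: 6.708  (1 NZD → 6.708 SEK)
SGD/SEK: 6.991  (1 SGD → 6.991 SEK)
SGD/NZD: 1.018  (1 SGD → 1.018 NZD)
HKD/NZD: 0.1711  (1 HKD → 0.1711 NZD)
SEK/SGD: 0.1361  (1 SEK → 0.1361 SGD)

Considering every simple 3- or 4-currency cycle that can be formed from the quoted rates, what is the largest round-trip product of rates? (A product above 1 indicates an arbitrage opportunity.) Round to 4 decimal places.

1.1465

SEK→EUR→HKD→SEK: 0.08857 × 10.05 × 1.288 = 1.14649
NZD→SEK→EUR→HKD→NZD: 6.708 × 0.08857 × 10.05 × 0.1711 = 1.02164
SGD→HKD→SEK→SGD: 5.7 × 1.288 × 0.1361 = 0.99919
NZD→EUR→HKD→NZD: 0.5712 × 10.05 × 0.1711 = 0.98221
NZD→SEK→SGD→NZD: 6.708 × 0.1361 × 1.018 = 0.92939
NZD→SEK→SGD→HKD→NZD: 6.708 × 0.1361 × 5.7 × 0.1711 = 0.89038
Maximum is SEK→EUR→HKD→SEK at 1.1465; arbitrage exists.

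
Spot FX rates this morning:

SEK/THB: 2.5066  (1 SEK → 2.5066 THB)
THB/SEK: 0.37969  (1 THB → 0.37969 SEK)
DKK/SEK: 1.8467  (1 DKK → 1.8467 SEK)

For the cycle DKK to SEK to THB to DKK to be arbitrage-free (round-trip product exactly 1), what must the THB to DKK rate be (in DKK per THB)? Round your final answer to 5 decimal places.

Known legs of the cycle: 1.8467 × 2.5066 = 4.62893822
For no arbitrage the full-cycle product must be 1, so the missing rate is 1 / 4.62893822 ≈ 0.2160323.

0.21603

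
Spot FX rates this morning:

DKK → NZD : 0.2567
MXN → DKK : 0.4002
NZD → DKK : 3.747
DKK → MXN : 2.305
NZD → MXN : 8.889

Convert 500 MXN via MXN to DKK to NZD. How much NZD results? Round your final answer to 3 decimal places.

51.366

500 MXN × 0.4002 = 200.1 DKK
200.1 DKK × 0.2567 = 51.36567 NZD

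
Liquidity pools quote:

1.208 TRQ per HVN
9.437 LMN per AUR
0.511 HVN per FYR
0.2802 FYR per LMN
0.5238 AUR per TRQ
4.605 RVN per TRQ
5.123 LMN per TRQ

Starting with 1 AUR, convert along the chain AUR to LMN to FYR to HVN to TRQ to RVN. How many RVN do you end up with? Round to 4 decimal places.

7.5166

1 AUR × 9.437 = 9.437 LMN
9.437 LMN × 0.2802 = 2.6442474 FYR
2.6442474 FYR × 0.511 = 1.3512104214 HVN
1.3512104214 HVN × 1.208 = 1.6322621890512 TRQ
1.6322621890512 TRQ × 4.605 = 7.516567380580776 RVN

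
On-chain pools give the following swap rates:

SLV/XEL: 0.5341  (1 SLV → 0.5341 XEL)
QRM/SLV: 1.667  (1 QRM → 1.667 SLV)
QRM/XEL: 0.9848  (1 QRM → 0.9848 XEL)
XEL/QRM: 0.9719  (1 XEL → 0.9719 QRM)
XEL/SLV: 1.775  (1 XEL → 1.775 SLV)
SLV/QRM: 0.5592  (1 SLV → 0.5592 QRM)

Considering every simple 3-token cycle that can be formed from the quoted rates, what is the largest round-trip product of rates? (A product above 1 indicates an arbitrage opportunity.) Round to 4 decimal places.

XEL→SLV→QRM→XEL: 1.775 × 0.5592 × 0.9848 = 0.97749
XEL→QRM→SLV→XEL: 0.9719 × 1.667 × 0.5341 = 0.86533
Maximum is XEL→SLV→QRM→XEL at 0.9775; no arbitrage — every cycle loses value.

0.9775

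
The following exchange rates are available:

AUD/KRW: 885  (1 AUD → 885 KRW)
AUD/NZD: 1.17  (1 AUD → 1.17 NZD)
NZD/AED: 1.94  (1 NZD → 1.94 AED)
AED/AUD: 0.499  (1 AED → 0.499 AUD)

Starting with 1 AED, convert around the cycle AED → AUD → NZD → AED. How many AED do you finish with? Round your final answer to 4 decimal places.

1 AED × 0.499 = 0.499 AUD
0.499 AUD × 1.17 = 0.58383 NZD
0.58383 NZD × 1.94 = 1.1326302 AED

1.1326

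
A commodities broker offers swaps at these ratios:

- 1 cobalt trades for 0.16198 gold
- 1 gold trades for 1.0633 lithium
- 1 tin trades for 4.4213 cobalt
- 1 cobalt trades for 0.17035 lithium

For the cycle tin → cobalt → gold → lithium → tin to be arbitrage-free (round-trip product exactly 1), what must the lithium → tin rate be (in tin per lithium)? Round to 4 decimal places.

1.3132

Known legs of the cycle: 4.4213 × 0.16198 × 1.0633 = 0.7614952396142
For no arbitrage the full-cycle product must be 1, so the missing rate is 1 / 0.7614952396142 ≈ 1.313206.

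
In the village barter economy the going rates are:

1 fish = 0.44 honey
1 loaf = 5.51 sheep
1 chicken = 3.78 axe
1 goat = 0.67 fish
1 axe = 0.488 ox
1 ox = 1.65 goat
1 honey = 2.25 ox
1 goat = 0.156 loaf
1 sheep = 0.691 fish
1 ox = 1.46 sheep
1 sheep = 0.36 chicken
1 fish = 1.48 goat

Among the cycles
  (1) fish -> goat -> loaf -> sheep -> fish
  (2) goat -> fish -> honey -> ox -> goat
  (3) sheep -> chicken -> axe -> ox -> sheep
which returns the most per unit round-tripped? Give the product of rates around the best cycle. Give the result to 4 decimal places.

(1) 1.48 × 0.156 × 5.51 × 0.691 = 0.87905
(2) 0.67 × 0.44 × 2.25 × 1.65 = 1.09445
(3) 0.36 × 3.78 × 0.488 × 1.46 = 0.96954
Highest is cycle (2) at 1.0944 (>1, arbitrage).

1.0944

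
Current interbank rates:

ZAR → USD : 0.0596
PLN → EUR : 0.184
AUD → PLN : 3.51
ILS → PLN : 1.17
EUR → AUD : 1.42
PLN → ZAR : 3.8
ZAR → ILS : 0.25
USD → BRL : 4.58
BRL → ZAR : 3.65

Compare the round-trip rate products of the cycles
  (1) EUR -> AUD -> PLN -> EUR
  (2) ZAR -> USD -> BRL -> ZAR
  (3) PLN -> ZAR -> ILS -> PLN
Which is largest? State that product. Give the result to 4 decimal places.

1.1115

(1) 1.42 × 3.51 × 0.184 = 0.91709
(2) 0.0596 × 4.58 × 3.65 = 0.99633
(3) 3.8 × 0.25 × 1.17 = 1.11150
Highest is cycle (3) at 1.1115 (>1, arbitrage).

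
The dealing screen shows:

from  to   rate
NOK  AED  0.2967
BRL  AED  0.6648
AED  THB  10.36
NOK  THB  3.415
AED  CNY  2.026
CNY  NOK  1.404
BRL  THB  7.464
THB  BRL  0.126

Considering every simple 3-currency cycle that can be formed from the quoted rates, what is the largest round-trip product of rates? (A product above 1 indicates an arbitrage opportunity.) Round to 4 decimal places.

AED→THB→BRL→AED: 10.36 × 0.126 × 0.6648 = 0.86780
AED→CNY→NOK→AED: 2.026 × 1.404 × 0.2967 = 0.84396
Maximum is AED→THB→BRL→AED at 0.8678; no arbitrage — every cycle loses value.

0.8678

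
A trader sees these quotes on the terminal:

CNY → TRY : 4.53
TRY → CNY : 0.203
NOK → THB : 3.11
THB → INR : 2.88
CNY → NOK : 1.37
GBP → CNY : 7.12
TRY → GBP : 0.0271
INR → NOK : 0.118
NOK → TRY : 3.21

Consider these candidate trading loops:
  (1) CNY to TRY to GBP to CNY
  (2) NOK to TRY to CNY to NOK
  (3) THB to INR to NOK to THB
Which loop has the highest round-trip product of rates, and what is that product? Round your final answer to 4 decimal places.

1.0569

(1) 4.53 × 0.0271 × 7.12 = 0.87407
(2) 3.21 × 0.203 × 1.37 = 0.89273
(3) 2.88 × 0.118 × 3.11 = 1.05690
Highest is cycle (3) at 1.0569 (>1, arbitrage).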